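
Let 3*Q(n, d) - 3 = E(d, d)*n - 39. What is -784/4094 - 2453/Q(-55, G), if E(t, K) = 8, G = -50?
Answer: 14877281/974372 ≈ 15.269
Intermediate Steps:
Q(n, d) = -12 + 8*n/3 (Q(n, d) = 1 + (8*n - 39)/3 = 1 + (-39 + 8*n)/3 = 1 + (-13 + 8*n/3) = -12 + 8*n/3)
-784/4094 - 2453/Q(-55, G) = -784/4094 - 2453/(-12 + (8/3)*(-55)) = -784*1/4094 - 2453/(-12 - 440/3) = -392/2047 - 2453/(-476/3) = -392/2047 - 2453*(-3/476) = -392/2047 + 7359/476 = 14877281/974372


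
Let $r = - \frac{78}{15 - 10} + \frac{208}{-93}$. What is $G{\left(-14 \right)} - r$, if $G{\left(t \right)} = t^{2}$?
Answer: $\frac{99434}{465} \approx 213.84$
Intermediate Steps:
$r = - \frac{8294}{465}$ ($r = - \frac{78}{15 - 10} + 208 \left(- \frac{1}{93}\right) = - \frac{78}{5} - \frac{208}{93} = - \frac{8294}{465} \approx -17.837$)
$G{\left(-14 \right)} - r = \left(-14\right)^{2} - - \frac{8294}{465} = 196 + \frac{8294}{465} = \frac{99434}{465}$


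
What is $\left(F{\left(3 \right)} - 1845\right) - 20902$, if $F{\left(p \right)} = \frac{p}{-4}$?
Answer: $- \frac{90991}{4} \approx -22748.0$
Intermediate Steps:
$F{\left(p \right)} = - \frac{p}{4}$ ($F{\left(p \right)} = p \left(- \frac{1}{4}\right) = - \frac{p}{4}$)
$\left(F{\left(3 \right)} - 1845\right) - 20902 = \left(\left(- \frac{1}{4}\right) 3 - 1845\right) - 20902 = \left(- \frac{3}{4} - 1845\right) - 20902 = - \frac{7383}{4} - 20902 = - \frac{90991}{4}$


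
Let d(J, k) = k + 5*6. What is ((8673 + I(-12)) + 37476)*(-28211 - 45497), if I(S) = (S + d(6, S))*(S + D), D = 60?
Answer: -3422778396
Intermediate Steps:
d(J, k) = 30 + k (d(J, k) = k + 30 = 30 + k)
I(S) = (30 + 2*S)*(60 + S) (I(S) = (S + (30 + S))*(S + 60) = (30 + 2*S)*(60 + S))
((8673 + I(-12)) + 37476)*(-28211 - 45497) = ((8673 + (1800 + 2*(-12)**2 + 150*(-12))) + 37476)*(-28211 - 45497) = ((8673 + (1800 + 2*144 - 1800)) + 37476)*(-73708) = ((8673 + (1800 + 288 - 1800)) + 37476)*(-73708) = ((8673 + 288) + 37476)*(-73708) = (8961 + 37476)*(-73708) = 46437*(-73708) = -3422778396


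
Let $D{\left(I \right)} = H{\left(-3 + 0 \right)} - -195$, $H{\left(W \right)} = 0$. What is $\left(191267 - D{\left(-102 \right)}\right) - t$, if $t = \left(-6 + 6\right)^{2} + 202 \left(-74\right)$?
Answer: $206020$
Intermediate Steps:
$D{\left(I \right)} = 195$ ($D{\left(I \right)} = 0 - -195 = 0 + 195 = 195$)
$t = -14948$ ($t = 0^{2} - 14948 = 0 - 14948 = -14948$)
$\left(191267 - D{\left(-102 \right)}\right) - t = \left(191267 - 195\right) - -14948 = \left(191267 - 195\right) + 14948 = 191072 + 14948 = 206020$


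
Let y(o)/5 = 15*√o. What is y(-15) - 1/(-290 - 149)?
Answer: 1/439 + 75*I*√15 ≈ 0.0022779 + 290.47*I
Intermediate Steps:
y(o) = 75*√o (y(o) = 5*(15*√o) = 75*√o)
y(-15) - 1/(-290 - 149) = 75*√(-15) - 1/(-290 - 149) = 75*(I*√15) - 1/(-439) = 75*I*√15 - 1*(-1/439) = 75*I*√15 + 1/439 = 1/439 + 75*I*√15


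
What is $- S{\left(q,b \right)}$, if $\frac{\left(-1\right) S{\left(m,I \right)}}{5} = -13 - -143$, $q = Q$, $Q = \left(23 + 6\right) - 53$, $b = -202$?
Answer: $650$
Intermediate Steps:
$Q = -24$ ($Q = 29 - 53 = -24$)
$q = -24$
$S{\left(m,I \right)} = -650$ ($S{\left(m,I \right)} = - 5 \left(-13 - -143\right) = - 5 \left(-13 + 143\right) = \left(-5\right) 130 = -650$)
$- S{\left(q,b \right)} = \left(-1\right) \left(-650\right) = 650$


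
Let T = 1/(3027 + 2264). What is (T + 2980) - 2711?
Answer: 1423280/5291 ≈ 269.00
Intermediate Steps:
T = 1/5291 ≈ 0.00018900
(T + 2980) - 2711 = (1/5291 + 2980) - 2711 = 15767181/5291 - 2711 = 1423280/5291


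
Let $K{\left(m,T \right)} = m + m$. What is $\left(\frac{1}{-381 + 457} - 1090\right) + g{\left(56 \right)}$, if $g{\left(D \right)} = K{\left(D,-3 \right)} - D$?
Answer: $- \frac{78583}{76} \approx -1034.0$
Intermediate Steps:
$K{\left(m,T \right)} = 2 m$
$g{\left(D \right)} = D$ ($g{\left(D \right)} = 2 D - D = D$)
$\left(\frac{1}{-381 + 457} - 1090\right) + g{\left(56 \right)} = \left(\frac{1}{-381 + 457} - 1090\right) + 56 = \left(\frac{1}{76} - 1090\right) + 56 = - \frac{82839}{76} + 56 = - \frac{78583}{76}$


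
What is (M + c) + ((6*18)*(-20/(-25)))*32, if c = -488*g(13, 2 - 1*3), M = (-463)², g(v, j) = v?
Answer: 1053949/5 ≈ 2.1079e+5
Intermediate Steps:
M = 214369
c = -6344 (c = -488*13 = -6344)
(M + c) + ((6*18)*(-20/(-25)))*32 = (214369 - 6344) + ((6*18)*(-20/(-25)))*32 = 208025 + (108*(-20*(-1/25)))*32 = 208025 + (108*(⅘))*32 = 208025 + (432/5)*32 = 208025 + 13824/5 = 1053949/5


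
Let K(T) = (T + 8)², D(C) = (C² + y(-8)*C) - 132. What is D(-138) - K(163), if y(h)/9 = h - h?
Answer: -10329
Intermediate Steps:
y(h) = 0 (y(h) = 9*(h - h) = 9*0 = 0)
D(C) = -132 + C² (D(C) = (C² + 0*C) - 132 = (C² + 0) - 132 = C² - 132 = -132 + C²)
K(T) = (8 + T)²
D(-138) - K(163) = (-132 + (-138)²) - (8 + 163)² = (-132 + 19044) - 1*171² = 18912 - 1*29241 = 18912 - 29241 = -10329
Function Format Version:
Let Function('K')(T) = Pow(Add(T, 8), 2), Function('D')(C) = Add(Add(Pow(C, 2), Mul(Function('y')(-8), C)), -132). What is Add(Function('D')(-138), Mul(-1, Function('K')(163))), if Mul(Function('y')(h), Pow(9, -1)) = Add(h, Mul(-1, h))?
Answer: -10329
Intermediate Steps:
Function('y')(h) = 0 (Function('y')(h) = Mul(9, Add(h, Mul(-1, h))) = Mul(9, 0) = 0)
Function('D')(C) = Add(-132, Pow(C, 2)) (Function('D')(C) = Add(Add(Pow(C, 2), Mul(0, C)), -132) = Add(Add(Pow(C, 2), 0), -132) = Add(Pow(C, 2), -132) = Add(-132, Pow(C, 2)))
Function('K')(T) = Pow(Add(8, T), 2)
Add(Function('D')(-138), Mul(-1, Function('K')(163))) = Add(Add(-132, Pow(-138, 2)), Mul(-1, Pow(Add(8, 163), 2))) = Add(Add(-132, 19044), Mul(-1, Pow(171, 2))) = Add(18912, Mul(-1, 29241)) = Add(18912, -29241) = -10329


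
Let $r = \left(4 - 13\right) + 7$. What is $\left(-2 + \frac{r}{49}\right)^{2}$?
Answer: $\frac{10000}{2401} \approx 4.1649$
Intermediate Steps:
$r = -2$ ($r = -9 + 7 = -2$)
$\left(-2 + \frac{r}{49}\right)^{2} = \left(-2 - \frac{2}{49}\right)^{2} = \left(- \frac{100}{49}\right)^{2} = \frac{10000}{2401}$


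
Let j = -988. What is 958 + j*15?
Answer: -13862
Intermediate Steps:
958 + j*15 = 958 - 988*15 = 958 - 14820 = -13862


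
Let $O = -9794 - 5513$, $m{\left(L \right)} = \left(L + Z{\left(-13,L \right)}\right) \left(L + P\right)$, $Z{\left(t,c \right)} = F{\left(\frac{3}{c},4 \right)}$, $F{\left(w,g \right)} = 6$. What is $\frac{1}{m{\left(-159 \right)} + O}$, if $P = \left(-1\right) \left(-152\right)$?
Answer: $- \frac{1}{14236} \approx -7.0244 \cdot 10^{-5}$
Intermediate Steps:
$Z{\left(t,c \right)} = 6$
$P = 152$
$m{\left(L \right)} = \left(6 + L\right) \left(152 + L\right)$ ($m{\left(L \right)} = \left(L + 6\right) \left(L + 152\right) = \left(6 + L\right) \left(152 + L\right)$)
$O = -15307$ ($O = -9794 - 5513 = -15307$)
$\frac{1}{m{\left(-159 \right)} + O} = \frac{1}{\left(912 + \left(-159\right)^{2} + 158 \left(-159\right)\right) - 15307} = \frac{1}{\left(912 + 25281 - 25122\right) - 15307} = \frac{1}{1071 - 15307} = \frac{1}{-14236} = - \frac{1}{14236}$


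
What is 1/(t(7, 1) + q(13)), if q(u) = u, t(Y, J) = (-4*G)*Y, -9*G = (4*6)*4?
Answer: 3/935 ≈ 0.0032086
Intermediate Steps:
G = -32/3 (G = -4*6*4/9 = -8*4/3 = -1/9*96 = -32/3 ≈ -10.667)
t(Y, J) = 128*Y/3 (t(Y, J) = (-4*(-32/3))*Y = 128*Y/3)
1/(t(7, 1) + q(13)) = 1/((128/3)*7 + 13) = 1/(896/3 + 13) = 1/(935/3) = 3/935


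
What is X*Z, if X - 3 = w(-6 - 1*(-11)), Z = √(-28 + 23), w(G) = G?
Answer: 8*I*√5 ≈ 17.889*I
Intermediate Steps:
Z = I*√5 (Z = √(-5) = I*√5 ≈ 2.2361*I)
X = 8 (X = 3 + (-6 - 1*(-11)) = 3 + (-6 + 11) = 3 + 5 = 8)
X*Z = 8*(I*√5) = 8*I*√5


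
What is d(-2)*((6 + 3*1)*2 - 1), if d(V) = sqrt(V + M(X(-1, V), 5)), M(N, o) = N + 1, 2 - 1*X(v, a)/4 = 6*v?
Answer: 17*sqrt(31) ≈ 94.652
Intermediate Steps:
X(v, a) = 8 - 24*v
M(N, o) = 1 + N
d(V) = sqrt(33 + V) (d(V) = sqrt(V + (1 + (8 - 24*(-1)))) = sqrt(V + (1 + (8 + 24))) = sqrt(V + (1 + 32)) = sqrt(V + 33) = sqrt(33 + V))
d(-2)*((6 + 3*1)*2 - 1) = sqrt(33 - 2)*((6 + 3*1)*2 - 1) = sqrt(31)*((6 + 3)*2 - 1) = sqrt(31)*(9*2 - 1) = sqrt(31)*(18 - 1) = sqrt(31)*17 = 17*sqrt(31)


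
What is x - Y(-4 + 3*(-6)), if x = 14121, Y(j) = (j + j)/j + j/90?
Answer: 635366/45 ≈ 14119.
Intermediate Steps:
Y(j) = 2 + j/90 (Y(j) = (2*j)/j + j*(1/90) = 2 + j/90)
x - Y(-4 + 3*(-6)) = 14121 - (2 + (-4 + 3*(-6))/90) = 14121 - (2 + (-4 - 18)/90) = 14121 - (2 + (1/90)*(-22)) = 14121 - (2 - 11/45) = 14121 - 1*79/45 = 14121 - 79/45 = 635366/45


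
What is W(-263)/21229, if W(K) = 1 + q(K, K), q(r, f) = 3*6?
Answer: 19/21229 ≈ 0.00089500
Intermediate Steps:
q(r, f) = 18
W(K) = 19 (W(K) = 1 + 18 = 19)
W(-263)/21229 = 19/21229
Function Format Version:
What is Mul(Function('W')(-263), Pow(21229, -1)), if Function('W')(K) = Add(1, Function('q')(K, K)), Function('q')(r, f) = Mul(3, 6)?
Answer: Rational(19, 21229) ≈ 0.00089500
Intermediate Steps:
Function('q')(r, f) = 18
Function('W')(K) = 19 (Function('W')(K) = Add(1, 18) = 19)
Mul(Function('W')(-263), Pow(21229, -1)) = Mul(19, Pow(21229, -1)) = Mul(19, Rational(1, 21229)) = Rational(19, 21229)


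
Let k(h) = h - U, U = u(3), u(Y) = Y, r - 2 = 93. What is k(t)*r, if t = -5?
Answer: -760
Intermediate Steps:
r = 95 (r = 2 + 93 = 95)
U = 3
k(h) = -3 + h (k(h) = h - 1*3 = h - 3 = -3 + h)
k(t)*r = (-3 - 5)*95 = -8*95 = -760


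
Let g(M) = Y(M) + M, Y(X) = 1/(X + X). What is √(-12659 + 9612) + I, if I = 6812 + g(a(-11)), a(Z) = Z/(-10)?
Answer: 749491/110 + I*√3047 ≈ 6813.6 + 55.2*I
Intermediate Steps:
a(Z) = -Z/10 (a(Z) = Z*(-⅒) = -Z/10)
Y(X) = 1/(2*X)
g(M) = M + 1/(2*M) (g(M) = 1/(2*M) + M = M + 1/(2*M))
I = 749491/110 (I = 6812 + (-⅒*(-11) + 1/(2*((-⅒*(-11))))) = 6812 + (11/10 + 1/(2*(11/10))) = 6812 + (11/10 + (½)*(10/11)) = 6812 + (11/10 + 5/11) = 6812 + 171/110 = 749491/110 ≈ 6813.6)
√(-12659 + 9612) + I = √(-12659 + 9612) + 749491/110 = √(-3047) + 749491/110 = I*√3047 + 749491/110 = 749491/110 + I*√3047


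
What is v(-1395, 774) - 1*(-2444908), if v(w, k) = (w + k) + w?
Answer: 2442892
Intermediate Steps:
v(w, k) = k + 2*w (v(w, k) = (k + w) + w = k + 2*w)
v(-1395, 774) - 1*(-2444908) = (774 + 2*(-1395)) - 1*(-2444908) = (774 - 2790) + 2444908 = -2016 + 2444908 = 2442892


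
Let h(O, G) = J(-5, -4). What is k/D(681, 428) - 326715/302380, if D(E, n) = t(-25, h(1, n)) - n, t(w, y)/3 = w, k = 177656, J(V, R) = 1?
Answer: -10776791785/30419428 ≈ -354.27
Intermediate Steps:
h(O, G) = 1
t(w, y) = 3*w
D(E, n) = -75 - n (D(E, n) = 3*(-25) - n = -75 - n)
k/D(681, 428) - 326715/302380 = 177656/(-75 - 1*428) - 326715/302380 = 177656/(-75 - 428) - 326715*1/302380 = 177656/(-503) - 65343/60476 = 177656*(-1/503) - 65343/60476 = -177656/503 - 65343/60476 = -10776791785/30419428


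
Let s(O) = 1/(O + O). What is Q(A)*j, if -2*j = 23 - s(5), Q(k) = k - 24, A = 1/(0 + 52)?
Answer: 285563/1040 ≈ 274.58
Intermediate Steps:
s(O) = 1/(2*O)
A = 1/52 ≈ 0.019231
Q(k) = -24 + k
j = -229/20 (j = -(23 - 1/(2*5))/2 = -(23 - 1*⅒)/2 = -(23 - ⅒)/2 = -½*229/10 = -229/20 ≈ -11.450)
Q(A)*j = (-24 + 1/52)*(-229/20) = -1247/52*(-229/20) = 285563/1040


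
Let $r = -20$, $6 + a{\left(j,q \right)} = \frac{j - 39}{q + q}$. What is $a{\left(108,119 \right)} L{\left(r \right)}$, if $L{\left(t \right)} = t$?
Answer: $\frac{13590}{119} \approx 114.2$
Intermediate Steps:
$a{\left(j,q \right)} = -6 + \frac{-39 + j}{2 q}$ ($a{\left(j,q \right)} = -6 + \frac{j - 39}{q + q} = -6 + \frac{-39 + j}{2 q}$)
$a{\left(108,119 \right)} L{\left(r \right)} = \frac{-39 + 108 - 1428}{2 \cdot 119} \left(-20\right) = \frac{1}{2} \cdot \frac{1}{119} \left(-39 + 108 - 1428\right) \left(-20\right) = \frac{1}{2} \cdot \frac{1}{119} \left(-1359\right) \left(-20\right) = \left(- \frac{1359}{238}\right) \left(-20\right) = \frac{13590}{119}$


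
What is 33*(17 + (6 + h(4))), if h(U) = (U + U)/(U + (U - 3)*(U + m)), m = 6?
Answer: 5445/7 ≈ 777.86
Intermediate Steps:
h(U) = 2*U/(U + (-3 + U)*(6 + U)) (h(U) = (U + U)/(U + (U - 3)*(U + 6)) = (2*U)/(U + (-3 + U)*(6 + U)) = 2*U/(U + (-3 + U)*(6 + U)))
33*(17 + (6 + h(4))) = 33*(17 + (6 + 2*4/(-18 + 4² + 4*4))) = 33*(17 + (6 + 2*4/(-18 + 16 + 16))) = 33*(17 + (6 + 2*4/14)) = 33*(17 + (6 + 2*4*(1/14))) = 33*(17 + (6 + 4/7)) = 33*(17 + 46/7) = 33*(165/7) = 5445/7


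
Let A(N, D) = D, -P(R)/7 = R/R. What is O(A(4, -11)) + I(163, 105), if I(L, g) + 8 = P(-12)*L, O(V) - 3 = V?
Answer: -1157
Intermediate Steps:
P(R) = -7 (P(R) = -7*R/R = -7*1 = -7)
O(V) = 3 + V
I(L, g) = -8 - 7*L
O(A(4, -11)) + I(163, 105) = (3 - 11) + (-8 - 7*163) = -8 + (-8 - 1141) = -8 - 1149 = -1157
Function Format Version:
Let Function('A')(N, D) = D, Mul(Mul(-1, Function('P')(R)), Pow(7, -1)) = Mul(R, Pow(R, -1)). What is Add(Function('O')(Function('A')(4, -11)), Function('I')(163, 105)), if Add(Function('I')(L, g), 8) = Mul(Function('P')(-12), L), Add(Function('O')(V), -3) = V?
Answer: -1157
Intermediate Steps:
Function('P')(R) = -7 (Function('P')(R) = Mul(-7, Mul(R, Pow(R, -1))) = Mul(-7, 1) = -7)
Function('O')(V) = Add(3, V)
Function('I')(L, g) = Add(-8, Mul(-7, L))
Add(Function('O')(Function('A')(4, -11)), Function('I')(163, 105)) = Add(Add(3, -11), Add(-8, Mul(-7, 163))) = Add(-8, Add(-8, -1141)) = Add(-8, -1149) = -1157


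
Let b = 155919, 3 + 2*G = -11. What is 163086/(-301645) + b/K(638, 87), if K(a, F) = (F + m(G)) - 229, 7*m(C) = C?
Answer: -47055508053/43135235 ≈ -1090.9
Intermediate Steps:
G = -7 (G = -3/2 + (½)*(-11) = -3/2 - 11/2 = -7)
m(C) = C/7
K(a, F) = -230 + F (K(a, F) = (F + (⅐)*(-7)) - 229 = (F - 1) - 229 = (-1 + F) - 229 = -230 + F)
163086/(-301645) + b/K(638, 87) = 163086/(-301645) + 155919/(-230 + 87) = 163086*(-1/301645) + 155919/(-143) = -163086/301645 + 155919*(-1/143) = -163086/301645 - 155919/143 = -47055508053/43135235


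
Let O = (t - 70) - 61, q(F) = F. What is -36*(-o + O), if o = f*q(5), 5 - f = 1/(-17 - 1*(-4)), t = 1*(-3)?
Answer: 74592/13 ≈ 5737.8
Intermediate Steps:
t = -3
f = 66/13 (f = 5 - 1/(-17 - 1*(-4)) = 5 - 1/(-17 + 4) = 5 - 1/(-13) = 5 - 1*(-1/13) = 5 + 1/13 = 66/13 ≈ 5.0769)
o = 330/13 (o = (66/13)*5 = 330/13 ≈ 25.385)
O = -134 (O = (-3 - 70) - 61 = -73 - 61 = -134)
-36*(-o + O) = -36*(-1*330/13 - 134) = -36*(-330/13 - 134) = -36*(-2072/13) = 74592/13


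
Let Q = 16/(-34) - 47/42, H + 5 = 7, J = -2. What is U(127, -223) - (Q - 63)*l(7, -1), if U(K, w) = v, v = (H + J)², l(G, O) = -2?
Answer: -46117/357 ≈ -129.18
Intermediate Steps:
H = 2 (H = -5 + 7 = 2)
Q = -1135/714 (Q = 16*(-1/34) - 47*1/42 = -8/17 - 47/42 = -1135/714 ≈ -1.5896)
v = 0 (v = (2 - 2)² = 0² = 0)
U(K, w) = 0
U(127, -223) - (Q - 63)*l(7, -1) = 0 - (-1135/714 - 63)*(-2) = 0 - (-46117)*(-2)/714 = 0 - 1*46117/357 = 0 - 46117/357 = -46117/357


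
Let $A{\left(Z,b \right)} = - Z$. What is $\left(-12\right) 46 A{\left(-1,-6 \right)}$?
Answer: $-552$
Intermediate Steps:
$\left(-12\right) 46 A{\left(-1,-6 \right)} = \left(-12\right) 46 \left(\left(-1\right) \left(-1\right)\right) = \left(-552\right) 1 = -552$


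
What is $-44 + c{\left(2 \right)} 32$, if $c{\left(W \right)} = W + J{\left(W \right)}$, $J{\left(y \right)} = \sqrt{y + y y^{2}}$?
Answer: $20 + 32 \sqrt{10} \approx 121.19$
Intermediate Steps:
$J{\left(y \right)} = \sqrt{y + y^{3}}$
$c{\left(W \right)} = W + \sqrt{W + W^{3}}$
$-44 + c{\left(2 \right)} 32 = -44 + \left(2 + \sqrt{2 + 2^{3}}\right) 32 = -44 + \left(2 + \sqrt{2 + 8}\right) 32 = -44 + \left(2 + \sqrt{10}\right) 32 = -44 + \left(64 + 32 \sqrt{10}\right) = 20 + 32 \sqrt{10}$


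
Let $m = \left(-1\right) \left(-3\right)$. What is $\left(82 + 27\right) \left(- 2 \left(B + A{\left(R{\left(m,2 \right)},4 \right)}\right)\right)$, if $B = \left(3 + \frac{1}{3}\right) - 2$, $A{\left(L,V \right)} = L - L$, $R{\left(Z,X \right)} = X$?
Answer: $- \frac{872}{3} \approx -290.67$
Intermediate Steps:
$m = 3$
$A{\left(L,V \right)} = 0$
$B = \frac{4}{3}$ ($B = \left(3 + \frac{1}{3}\right) - 2 = \frac{10}{3} - 2 = \frac{4}{3} \approx 1.3333$)
$\left(82 + 27\right) \left(- 2 \left(B + A{\left(R{\left(m,2 \right)},4 \right)}\right)\right) = \left(82 + 27\right) \left(- 2 \left(\frac{4}{3} + 0\right)\right) = 109 \left(\left(-2\right) \frac{4}{3}\right) = 109 \left(- \frac{8}{3}\right) = - \frac{872}{3}$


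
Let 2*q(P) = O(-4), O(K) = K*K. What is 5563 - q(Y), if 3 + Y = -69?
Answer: 5555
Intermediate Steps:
Y = -72 (Y = -3 - 69 = -72)
O(K) = K²
q(P) = 8 (q(P) = (½)*(-4)² = (½)*16 = 8)
5563 - q(Y) = 5563 - 1*8 = 5563 - 8 = 5555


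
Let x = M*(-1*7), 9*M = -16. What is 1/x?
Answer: 9/112 ≈ 0.080357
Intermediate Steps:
M = -16/9 (M = (⅑)*(-16) = -16/9 ≈ -1.7778)
x = 112/9 (x = -(-16)*7/9 = -16/9*(-7) = 112/9 ≈ 12.444)
1/x = 1/(112/9) = 9/112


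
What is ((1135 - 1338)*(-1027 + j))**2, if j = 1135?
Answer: 480661776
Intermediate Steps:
((1135 - 1338)*(-1027 + j))**2 = ((1135 - 1338)*(-1027 + 1135))**2 = (-203*108)**2 = (-21924)**2 = 480661776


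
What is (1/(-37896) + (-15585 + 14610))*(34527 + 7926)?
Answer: -522859652751/12632 ≈ -4.1392e+7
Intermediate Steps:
(1/(-37896) + (-15585 + 14610))*(34527 + 7926) = (-1/37896 - 975)*42453 = -36948601/37896*42453 = -522859652751/12632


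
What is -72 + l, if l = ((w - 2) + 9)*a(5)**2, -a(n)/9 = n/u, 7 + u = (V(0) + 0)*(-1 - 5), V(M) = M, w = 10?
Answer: 30897/49 ≈ 630.55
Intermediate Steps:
u = -7 (u = -7 + (0 + 0)*(-1 - 5) = -7 + 0*(-6) = -7 + 0 = -7)
a(n) = 9*n/7 (a(n) = -9*n/(-7) = -9*n*(-1)/7 = -(-9)*n/7 = 9*n/7)
l = 34425/49 (l = ((10 - 2) + 9)*((9/7)*5)**2 = (8 + 9)*(45/7)**2 = 17*(2025/49) = 34425/49 ≈ 702.55)
-72 + l = -72 + 34425/49 = 30897/49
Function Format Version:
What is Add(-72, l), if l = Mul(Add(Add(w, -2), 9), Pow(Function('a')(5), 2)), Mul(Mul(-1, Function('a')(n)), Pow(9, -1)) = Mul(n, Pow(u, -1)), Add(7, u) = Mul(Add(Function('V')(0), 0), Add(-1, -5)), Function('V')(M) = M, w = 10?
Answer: Rational(30897, 49) ≈ 630.55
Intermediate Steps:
u = -7 (u = Add(-7, Mul(Add(0, 0), Add(-1, -5))) = Add(-7, Mul(0, -6)) = Add(-7, 0) = -7)
Function('a')(n) = Mul(Rational(9, 7), n) (Function('a')(n) = Mul(-9, Mul(n, Pow(-7, -1))) = Mul(-9, Mul(n, Rational(-1, 7))) = Mul(-9, Mul(Rational(-1, 7), n)) = Mul(Rational(9, 7), n))
l = Rational(34425, 49) (l = Mul(Add(Add(10, -2), 9), Pow(Mul(Rational(9, 7), 5), 2)) = Mul(Add(8, 9), Pow(Rational(45, 7), 2)) = Mul(17, Rational(2025, 49)) = Rational(34425, 49) ≈ 702.55)
Add(-72, l) = Add(-72, Rational(34425, 49)) = Rational(30897, 49)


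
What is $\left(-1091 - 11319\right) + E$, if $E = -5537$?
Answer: $-17947$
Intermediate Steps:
$\left(-1091 - 11319\right) + E = \left(-1091 - 11319\right) - 5537 = -12410 - 5537 = -17947$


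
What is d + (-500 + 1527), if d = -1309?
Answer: -282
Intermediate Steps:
d + (-500 + 1527) = -1309 + (-500 + 1527) = -1309 + 1027 = -282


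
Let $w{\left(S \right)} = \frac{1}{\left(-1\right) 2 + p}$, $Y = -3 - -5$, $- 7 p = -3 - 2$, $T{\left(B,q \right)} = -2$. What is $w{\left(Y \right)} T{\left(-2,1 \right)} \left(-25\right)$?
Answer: $- \frac{350}{9} \approx -38.889$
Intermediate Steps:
$p = \frac{5}{7}$ ($p = - \frac{-3 - 2}{7} = \left(- \frac{1}{7}\right) \left(-5\right) = \frac{5}{7} \approx 0.71429$)
$Y = 2$ ($Y = -3 + 5 = 2$)
$w{\left(S \right)} = - \frac{7}{9}$ ($w{\left(S \right)} = \frac{1}{\left(-1\right) 2 + \frac{5}{7}} = \frac{1}{-2 + \frac{5}{7}} = \frac{1}{- \frac{9}{7}} = - \frac{7}{9}$)
$w{\left(Y \right)} T{\left(-2,1 \right)} \left(-25\right) = \left(- \frac{7}{9}\right) \left(-2\right) \left(-25\right) = \frac{14}{9} \left(-25\right) = - \frac{350}{9}$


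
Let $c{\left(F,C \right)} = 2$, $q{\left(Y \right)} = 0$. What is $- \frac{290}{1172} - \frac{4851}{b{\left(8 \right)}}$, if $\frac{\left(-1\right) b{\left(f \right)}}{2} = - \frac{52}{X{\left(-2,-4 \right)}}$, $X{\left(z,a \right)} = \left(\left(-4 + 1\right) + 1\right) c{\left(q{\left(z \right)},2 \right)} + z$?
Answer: $\frac{4260259}{15236} \approx 279.62$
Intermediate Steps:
$X{\left(z,a \right)} = -4 + z$ ($X{\left(z,a \right)} = \left(\left(-4 + 1\right) + 1\right) 2 + z = \left(-3 + 1\right) 2 + z = \left(-2\right) 2 + z = -4 + z$)
$b{\left(f \right)} = - \frac{52}{3}$ ($b{\left(f \right)} = - 2 \left(- \frac{52}{-4 - 2}\right) = - 2 \left(- \frac{52}{-6}\right) = - 2 \left(\left(-52\right) \left(- \frac{1}{6}\right)\right) = \left(-2\right) \frac{26}{3} = - \frac{52}{3}$)
$- \frac{290}{1172} - \frac{4851}{b{\left(8 \right)}} = - \frac{290}{1172} - \frac{4851}{- \frac{52}{3}} = \left(-290\right) \frac{1}{1172} - - \frac{14553}{52} = - \frac{145}{586} + \frac{14553}{52} = \frac{4260259}{15236}$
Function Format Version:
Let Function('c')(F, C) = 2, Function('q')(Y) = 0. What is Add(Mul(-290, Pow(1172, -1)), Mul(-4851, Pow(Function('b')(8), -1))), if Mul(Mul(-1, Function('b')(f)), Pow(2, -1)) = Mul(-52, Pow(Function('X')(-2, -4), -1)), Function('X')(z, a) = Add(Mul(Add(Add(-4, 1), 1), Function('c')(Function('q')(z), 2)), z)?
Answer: Rational(4260259, 15236) ≈ 279.62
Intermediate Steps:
Function('X')(z, a) = Add(-4, z) (Function('X')(z, a) = Add(Mul(Add(Add(-4, 1), 1), 2), z) = Add(Mul(Add(-3, 1), 2), z) = Add(Mul(-2, 2), z) = Add(-4, z))
Function('b')(f) = Rational(-52, 3) (Function('b')(f) = Mul(-2, Mul(-52, Pow(Add(-4, -2), -1))) = Mul(-2, Mul(-52, Pow(-6, -1))) = Mul(-2, Mul(-52, Rational(-1, 6))) = Mul(-2, Rational(26, 3)) = Rational(-52, 3))
Add(Mul(-290, Pow(1172, -1)), Mul(-4851, Pow(Function('b')(8), -1))) = Add(Mul(-290, Pow(1172, -1)), Mul(-4851, Pow(Rational(-52, 3), -1))) = Add(Mul(-290, Rational(1, 1172)), Mul(-4851, Rational(-3, 52))) = Add(Rational(-145, 586), Rational(14553, 52)) = Rational(4260259, 15236)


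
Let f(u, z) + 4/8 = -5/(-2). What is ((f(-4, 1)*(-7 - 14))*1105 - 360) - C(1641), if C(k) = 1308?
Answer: -48078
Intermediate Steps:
f(u, z) = 2 (f(u, z) = -½ - 5/(-2) = -½ - 5*(-½) = -½ + 5/2 = 2)
((f(-4, 1)*(-7 - 14))*1105 - 360) - C(1641) = ((2*(-7 - 14))*1105 - 360) - 1*1308 = ((2*(-21))*1105 - 360) - 1308 = (-42*1105 - 360) - 1308 = (-46410 - 360) - 1308 = -46770 - 1308 = -48078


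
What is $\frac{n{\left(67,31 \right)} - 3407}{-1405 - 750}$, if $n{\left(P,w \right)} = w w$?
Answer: $\frac{2446}{2155} \approx 1.135$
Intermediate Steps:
$n{\left(P,w \right)} = w^{2}$
$\frac{n{\left(67,31 \right)} - 3407}{-1405 - 750} = \frac{31^{2} - 3407}{-1405 - 750} = \frac{961 - 3407}{-1405 - 750} = - \frac{2446}{-1405 - 750} = - \frac{2446}{-2155} = \left(-2446\right) \left(- \frac{1}{2155}\right) = \frac{2446}{2155}$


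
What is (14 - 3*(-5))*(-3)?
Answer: -87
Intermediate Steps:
(14 - 3*(-5))*(-3) = (14 + 15)*(-3) = 29*(-3) = -87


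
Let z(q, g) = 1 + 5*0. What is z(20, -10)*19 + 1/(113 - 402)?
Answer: 5490/289 ≈ 18.997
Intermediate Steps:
z(q, g) = 1 (z(q, g) = 1 + 0 = 1)
z(20, -10)*19 + 1/(113 - 402) = 1*19 + 1/(113 - 402) = 19 + 1/(-289) = 19 - 1/289 = 5490/289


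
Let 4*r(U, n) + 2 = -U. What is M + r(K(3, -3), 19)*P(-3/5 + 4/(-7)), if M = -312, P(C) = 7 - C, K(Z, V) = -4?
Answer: -10777/35 ≈ -307.91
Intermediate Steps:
r(U, n) = -1/2 - U/4 (r(U, n) = -1/2 + (-U)/4 = -1/2 - U/4)
M + r(K(3, -3), 19)*P(-3/5 + 4/(-7)) = -312 + (-1/2 - 1/4*(-4))*(7 - (-3/5 + 4/(-7))) = -312 + (-1/2 + 1)*(7 - (-3*1/5 + 4*(-1/7))) = -312 + (7 - (-3/5 - 4/7))/2 = -312 + (7 - 1*(-41/35))/2 = -312 + (7 + 41/35)/2 = -312 + (1/2)*(286/35) = -312 + 143/35 = -10777/35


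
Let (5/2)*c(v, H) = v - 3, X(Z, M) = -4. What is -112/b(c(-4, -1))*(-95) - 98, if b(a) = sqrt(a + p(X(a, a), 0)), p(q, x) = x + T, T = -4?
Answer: -98 - 5320*I*sqrt(170)/17 ≈ -98.0 - 4080.3*I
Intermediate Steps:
c(v, H) = -6/5 + 2*v/5 (c(v, H) = 2*(v - 3)/5 = 2*(-3 + v)/5 = -6/5 + 2*v/5)
p(q, x) = -4 + x (p(q, x) = x - 4 = -4 + x)
b(a) = sqrt(-4 + a) (b(a) = sqrt(a + (-4 + 0)) = sqrt(a - 4) = sqrt(-4 + a))
-112/b(c(-4, -1))*(-95) - 98 = -112/sqrt(-4 + (-6/5 + (2/5)*(-4)))*(-95) - 98 = -112/sqrt(-4 + (-6/5 - 8/5))*(-95) - 98 = -112/sqrt(-4 - 14/5)*(-95) - 98 = -112*(-I*sqrt(170)/34)*(-95) - 98 = -(-56)*I*sqrt(170)/17*(-95) - 98 = (56*I*sqrt(170)/17)*(-95) - 98 = -5320*I*sqrt(170)/17 - 98 = -98 - 5320*I*sqrt(170)/17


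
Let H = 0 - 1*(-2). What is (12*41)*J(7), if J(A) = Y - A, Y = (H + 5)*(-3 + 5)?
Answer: 3444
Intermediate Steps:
H = 2 (H = 0 + 2 = 2)
Y = 14 (Y = (2 + 5)*(-3 + 5) = 7*2 = 14)
J(A) = 14 - A
(12*41)*J(7) = (12*41)*(14 - 1*7) = 492*(14 - 7) = 492*7 = 3444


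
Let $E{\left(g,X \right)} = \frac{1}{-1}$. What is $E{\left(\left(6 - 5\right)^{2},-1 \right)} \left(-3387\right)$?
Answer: $3387$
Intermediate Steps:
$E{\left(g,X \right)} = -1$
$E{\left(\left(6 - 5\right)^{2},-1 \right)} \left(-3387\right) = \left(-1\right) \left(-3387\right) = 3387$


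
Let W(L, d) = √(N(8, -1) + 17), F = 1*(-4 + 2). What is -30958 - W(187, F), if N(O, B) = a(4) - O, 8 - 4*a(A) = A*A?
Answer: -30958 - √7 ≈ -30961.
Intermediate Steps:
a(A) = 2 - A²/4 (a(A) = 2 - A*A/4 = 2 - A²/4)
F = -2 (F = 1*(-2) = -2)
N(O, B) = -2 - O (N(O, B) = (2 - ¼*4²) - O = (2 - ¼*16) - O = (2 - 4) - O = -2 - O)
W(L, d) = √7 (W(L, d) = √((-2 - 1*8) + 17) = √((-2 - 8) + 17) = √(-10 + 17) = √7)
-30958 - W(187, F) = -30958 - √7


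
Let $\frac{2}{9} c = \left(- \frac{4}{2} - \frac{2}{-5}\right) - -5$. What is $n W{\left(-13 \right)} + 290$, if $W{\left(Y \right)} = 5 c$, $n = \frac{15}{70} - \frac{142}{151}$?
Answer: $\frac{991265}{4228} \approx 234.45$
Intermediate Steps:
$c = \frac{153}{10}$ ($c = \frac{9 \left(\left(- \frac{4}{2} - \frac{2}{-5}\right) - -5\right)}{2} = \frac{9 \left(\left(\left(-4\right) \frac{1}{2} - - \frac{2}{5}\right) + 5\right)}{2} = \frac{9 \left(\left(-2 + \frac{2}{5}\right) + 5\right)}{2} = \frac{9 \left(- \frac{8}{5} + 5\right)}{2} = \frac{9}{2} \cdot \frac{17}{5} = \frac{153}{10} \approx 15.3$)
$n = - \frac{1535}{2114}$ ($n = 15 \cdot \frac{1}{70} - \frac{142}{151} = \frac{3}{14} - \frac{142}{151} = - \frac{1535}{2114} \approx -0.72611$)
$W{\left(Y \right)} = \frac{153}{2}$ ($W{\left(Y \right)} = 5 \cdot \frac{153}{10} = \frac{153}{2}$)
$n W{\left(-13 \right)} + 290 = \left(- \frac{1535}{2114}\right) \frac{153}{2} + 290 = - \frac{234855}{4228} + 290 = \frac{991265}{4228}$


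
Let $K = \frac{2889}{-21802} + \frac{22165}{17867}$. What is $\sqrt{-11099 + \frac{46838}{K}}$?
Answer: $\frac{\sqrt{5807284825007326134353}}{431623567} \approx 176.56$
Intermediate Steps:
$K = \frac{431623567}{389536334}$ ($K = 2889 \left(- \frac{1}{21802}\right) + 22165 \cdot \frac{1}{17867} = - \frac{2889}{21802} + \frac{22165}{17867} = \frac{431623567}{389536334} \approx 1.108$)
$\sqrt{-11099 + \frac{46838}{K}} = \sqrt{-11099 + \frac{46838}{\frac{431623567}{389536334}}} = \sqrt{-11099 + 46838 \cdot \frac{389536334}{431623567}} = \sqrt{-11099 + \frac{18245102811892}{431623567}} = \sqrt{\frac{13454512841759}{431623567}} = \frac{\sqrt{5807284825007326134353}}{431623567}$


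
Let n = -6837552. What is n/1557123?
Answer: -2279184/519041 ≈ -4.3911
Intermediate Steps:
n/1557123 = -6837552/1557123 = -6837552*1/1557123 = -2279184/519041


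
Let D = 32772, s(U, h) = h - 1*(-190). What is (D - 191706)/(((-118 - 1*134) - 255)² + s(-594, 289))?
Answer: -79467/128764 ≈ -0.61715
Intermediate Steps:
s(U, h) = 190 + h (s(U, h) = h + 190 = 190 + h)
(D - 191706)/(((-118 - 1*134) - 255)² + s(-594, 289)) = (32772 - 191706)/(((-118 - 1*134) - 255)² + (190 + 289)) = -158934/(((-118 - 134) - 255)² + 479) = -158934/((-252 - 255)² + 479) = -158934/((-507)² + 479) = -158934/(257049 + 479) = -158934/257528 = -158934*1/257528 = -79467/128764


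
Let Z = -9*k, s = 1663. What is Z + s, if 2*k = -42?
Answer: 1852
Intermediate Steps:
k = -21 (k = (½)*(-42) = -21)
Z = 189 (Z = -9*(-21) = 189)
Z + s = 189 + 1663 = 1852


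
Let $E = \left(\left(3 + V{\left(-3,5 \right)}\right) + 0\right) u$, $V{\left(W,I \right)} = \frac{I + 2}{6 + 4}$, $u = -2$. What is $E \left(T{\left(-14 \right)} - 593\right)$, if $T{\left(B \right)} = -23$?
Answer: $\frac{22792}{5} \approx 4558.4$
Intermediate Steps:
$V{\left(W,I \right)} = \frac{1}{5} + \frac{I}{10}$ ($V{\left(W,I \right)} = \frac{2 + I}{10} = \left(2 + I\right) \frac{1}{10} = \frac{1}{5} + \frac{I}{10}$)
$E = - \frac{37}{5}$ ($E = \left(\left(3 + \left(\frac{1}{5} + \frac{1}{10} \cdot 5\right)\right) + 0\right) \left(-2\right) = \left(\left(3 + \left(\frac{1}{5} + \frac{1}{2}\right)\right) + 0\right) \left(-2\right) = \left(\left(3 + \frac{7}{10}\right) + 0\right) \left(-2\right) = \left(\frac{37}{10} + 0\right) \left(-2\right) = \frac{37}{10} \left(-2\right) = - \frac{37}{5} \approx -7.4$)
$E \left(T{\left(-14 \right)} - 593\right) = - \frac{37 \left(-23 - 593\right)}{5} = \left(- \frac{37}{5}\right) \left(-616\right) = \frac{22792}{5}$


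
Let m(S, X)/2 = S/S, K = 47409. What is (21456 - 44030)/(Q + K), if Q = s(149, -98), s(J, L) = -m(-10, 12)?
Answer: -22574/47407 ≈ -0.47617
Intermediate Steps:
m(S, X) = 2 (m(S, X) = 2*(S/S) = 2*1 = 2)
s(J, L) = -2 (s(J, L) = -1*2 = -2)
Q = -2
(21456 - 44030)/(Q + K) = (21456 - 44030)/(-2 + 47409) = -22574/47407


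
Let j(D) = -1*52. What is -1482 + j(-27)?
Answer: -1534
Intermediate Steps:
j(D) = -52
-1482 + j(-27) = -1482 - 52 = -1534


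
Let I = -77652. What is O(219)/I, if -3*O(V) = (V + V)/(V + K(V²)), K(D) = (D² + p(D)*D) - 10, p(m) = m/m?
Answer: 73/89311668758766 ≈ 8.1736e-13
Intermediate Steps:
p(m) = 1
K(D) = -10 + D + D² (K(D) = (D² + 1*D) - 10 = (D² + D) - 10 = (D + D²) - 10 = -10 + D + D²)
O(V) = -2*V/(3*(-10 + V + V² + V⁴)) (O(V) = -(V + V)/(3*(V + (-10 + V² + (V²)²))) = -2*V/(3*(V + (-10 + V² + V⁴))) = -2*V/(3*(-10 + V + V² + V⁴)))
O(219)/I = -2*219/(-30 + 3*219 + 3*219² + 3*219⁴)/(-77652) = -2*219/(-30 + 657 + 3*47961 + 3*2300257521)*(-1/77652) = -2*219/(-30 + 657 + 143883 + 6900772563)*(-1/77652) = -2*219/6900917073*(-1/77652) = -2*219*1/6900917073*(-1/77652) = -146/2300305691*(-1/77652) = 73/89311668758766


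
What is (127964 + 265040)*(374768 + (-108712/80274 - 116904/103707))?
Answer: 68118812183363807632/462498651 ≈ 1.4728e+11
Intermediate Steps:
(127964 + 265040)*(374768 + (-108712/80274 - 116904/103707)) = 393004*(374768 + (-108712*1/80274 - 116904*1/103707)) = 393004*(374768 + (-54356/40137 - 38968/34569)) = 393004*(374768 - 1147697060/462498651) = 393004*(173328546740908/462498651) = 68118812183363807632/462498651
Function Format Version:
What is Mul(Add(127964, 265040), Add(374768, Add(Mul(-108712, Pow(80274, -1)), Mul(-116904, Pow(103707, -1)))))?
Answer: Rational(68118812183363807632, 462498651) ≈ 1.4728e+11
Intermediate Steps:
Mul(Add(127964, 265040), Add(374768, Add(Mul(-108712, Pow(80274, -1)), Mul(-116904, Pow(103707, -1))))) = Mul(393004, Add(374768, Add(Mul(-108712, Rational(1, 80274)), Mul(-116904, Rational(1, 103707))))) = Mul(393004, Add(374768, Add(Rational(-54356, 40137), Rational(-38968, 34569)))) = Mul(393004, Add(374768, Rational(-1147697060, 462498651))) = Mul(393004, Rational(173328546740908, 462498651)) = Rational(68118812183363807632, 462498651)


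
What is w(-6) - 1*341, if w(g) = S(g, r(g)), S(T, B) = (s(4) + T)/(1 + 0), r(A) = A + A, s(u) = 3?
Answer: -344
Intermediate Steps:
r(A) = 2*A
S(T, B) = 3 + T (S(T, B) = (3 + T)/(1 + 0) = (3 + T)/1 = (3 + T)*1 = 3 + T)
w(g) = 3 + g
w(-6) - 1*341 = (3 - 6) - 1*341 = -3 - 341 = -344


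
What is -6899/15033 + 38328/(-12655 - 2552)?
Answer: -227032639/76202277 ≈ -2.9793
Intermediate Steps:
-6899/15033 + 38328/(-12655 - 2552) = -6899*1/15033 + 38328/(-15207) = -6899/15033 + 38328*(-1/15207) = -6899/15033 - 12776/5069 = -227032639/76202277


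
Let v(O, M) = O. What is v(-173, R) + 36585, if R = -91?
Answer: 36412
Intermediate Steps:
v(-173, R) + 36585 = -173 + 36585 = 36412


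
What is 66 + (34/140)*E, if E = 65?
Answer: 1145/14 ≈ 81.786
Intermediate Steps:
66 + (34/140)*E = 66 + (34/140)*65 = 66 + (34*(1/140))*65 = 66 + (17/70)*65 = 66 + 221/14 = 1145/14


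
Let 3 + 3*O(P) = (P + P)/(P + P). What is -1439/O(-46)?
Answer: 4317/2 ≈ 2158.5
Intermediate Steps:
O(P) = -⅔ (O(P) = -1 + ((P + P)/(P + P))/3 = -1 + ((2*P)/((2*P)))/3 = -1 + ((2*P)*(1/(2*P)))/3 = -1 + (⅓)*1 = -1 + ⅓ = -⅔)
-1439/O(-46) = -1439/(-⅔) = -1439*(-3/2) = 4317/2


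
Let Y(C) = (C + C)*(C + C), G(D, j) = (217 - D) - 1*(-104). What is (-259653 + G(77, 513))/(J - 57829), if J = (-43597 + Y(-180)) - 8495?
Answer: -259409/19679 ≈ -13.182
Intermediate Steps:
G(D, j) = 321 - D (G(D, j) = (217 - D) + 104 = 321 - D)
Y(C) = 4*C² (Y(C) = (2*C)*(2*C) = 4*C²)
J = 77508 (J = (-43597 + 4*(-180)²) - 8495 = (-43597 + 4*32400) - 8495 = (-43597 + 129600) - 8495 = 86003 - 8495 = 77508)
(-259653 + G(77, 513))/(J - 57829) = (-259653 + (321 - 1*77))/(77508 - 57829) = (-259653 + (321 - 77))/19679 = (-259653 + 244)*(1/19679) = -259409*1/19679 = -259409/19679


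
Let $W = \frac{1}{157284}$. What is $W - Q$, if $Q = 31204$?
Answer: $- \frac{4907889935}{157284} \approx -31204.0$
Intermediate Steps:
$W = \frac{1}{157284} \approx 6.3579 \cdot 10^{-6}$
$W - Q = \frac{1}{157284} - 31204 = - \frac{4907889935}{157284}$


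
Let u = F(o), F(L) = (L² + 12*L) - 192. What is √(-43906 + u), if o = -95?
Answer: I*√36213 ≈ 190.3*I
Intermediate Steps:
F(L) = -192 + L² + 12*L
u = 7693 (u = -192 + (-95)² + 12*(-95) = -192 + 9025 - 1140 = 7693)
√(-43906 + u) = √(-43906 + 7693) = √(-36213) = I*√36213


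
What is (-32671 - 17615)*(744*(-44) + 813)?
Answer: 1605279978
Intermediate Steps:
(-32671 - 17615)*(744*(-44) + 813) = -50286*(-32736 + 813) = -50286*(-31923) = 1605279978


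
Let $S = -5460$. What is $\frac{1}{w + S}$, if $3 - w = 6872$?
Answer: $- \frac{1}{12329} \approx -8.111 \cdot 10^{-5}$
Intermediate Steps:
$w = -6869$ ($w = 3 - 6872 = -6869$)
$\frac{1}{w + S} = \frac{1}{-6869 - 5460} = \frac{1}{-12329} = - \frac{1}{12329}$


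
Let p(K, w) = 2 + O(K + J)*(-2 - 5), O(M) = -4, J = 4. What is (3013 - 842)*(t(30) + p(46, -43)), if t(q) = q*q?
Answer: 2019030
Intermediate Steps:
p(K, w) = 30 (p(K, w) = 2 - 4*(-2 - 5) = 2 - 4*(-7) = 2 + 28 = 30)
t(q) = q²
(3013 - 842)*(t(30) + p(46, -43)) = (3013 - 842)*(30² + 30) = 2171*(900 + 30) = 2171*930 = 2019030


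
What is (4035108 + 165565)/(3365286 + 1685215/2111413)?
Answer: 8869355580949/7105510294333 ≈ 1.2482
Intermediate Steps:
(4035108 + 165565)/(3365286 + 1685215/2111413) = 4200673/(3365286 + 1685215*(1/2111413)) = 4200673/(3365286 + 1685215/2111413) = 4200673/(7105510294333/2111413) = 4200673*(2111413/7105510294333) = 8869355580949/7105510294333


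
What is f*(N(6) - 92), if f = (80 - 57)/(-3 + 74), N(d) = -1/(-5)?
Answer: -10557/355 ≈ -29.738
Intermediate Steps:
N(d) = 1/5 (N(d) = -1*(-1/5) = 1/5)
f = 23/71 ≈ 0.32394
f*(N(6) - 92) = 23*(1/5 - 92)/71 = (23/71)*(-459/5) = -10557/355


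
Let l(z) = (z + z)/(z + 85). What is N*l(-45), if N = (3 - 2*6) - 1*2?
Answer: 99/4 ≈ 24.750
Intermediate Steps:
N = -11 (N = (3 - 12) - 2 = -9 - 2 = -11)
l(z) = 2*z/(85 + z) (l(z) = (2*z)/(85 + z) = 2*z/(85 + z))
N*l(-45) = -22*(-45)/(85 - 45) = -22*(-45)/40 = -11*(-9/4) = 99/4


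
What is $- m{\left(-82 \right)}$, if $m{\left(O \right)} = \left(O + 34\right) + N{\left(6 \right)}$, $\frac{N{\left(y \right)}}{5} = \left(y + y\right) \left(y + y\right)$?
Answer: $-672$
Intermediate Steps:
$N{\left(y \right)} = 20 y^{2}$ ($N{\left(y \right)} = 5 \left(y + y\right) \left(y + y\right) = 5 \cdot 2 y 2 y = 5 \cdot 4 y^{2} = 20 y^{2}$)
$m{\left(O \right)} = 754 + O$ ($m{\left(O \right)} = \left(O + 34\right) + 20 \cdot 6^{2} = \left(34 + O\right) + 20 \cdot 36 = \left(34 + O\right) + 720 = 754 + O$)
$- m{\left(-82 \right)} = - (754 - 82) = \left(-1\right) 672 = -672$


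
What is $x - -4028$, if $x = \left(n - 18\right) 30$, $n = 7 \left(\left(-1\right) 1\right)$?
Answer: $3278$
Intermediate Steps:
$n = -7$ ($n = 7 \left(-1\right) = -7$)
$x = -750$ ($x = \left(-7 - 18\right) 30 = \left(-25\right) 30 = -750$)
$x - -4028 = -750 - -4028 = -750 + 4028 = 3278$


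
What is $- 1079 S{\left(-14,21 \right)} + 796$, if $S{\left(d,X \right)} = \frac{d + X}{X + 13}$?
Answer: $\frac{19511}{34} \approx 573.85$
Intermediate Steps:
$S{\left(d,X \right)} = \frac{X + d}{13 + X}$
$- 1079 S{\left(-14,21 \right)} + 796 = - 1079 \frac{21 - 14}{13 + 21} + 796 = - 1079 \cdot \frac{1}{34} \cdot 7 + 796 = \left(-1079\right) \frac{7}{34} + 796 = - \frac{7553}{34} + 796 = \frac{19511}{34}$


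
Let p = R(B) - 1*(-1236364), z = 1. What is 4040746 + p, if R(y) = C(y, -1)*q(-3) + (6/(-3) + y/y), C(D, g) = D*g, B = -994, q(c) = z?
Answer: 5278103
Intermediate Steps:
q(c) = 1
R(y) = -1 - y (R(y) = (y*(-1))*1 + (6/(-3) + y/y) = -y*1 + (6*(-⅓) + 1) = -y + (-2 + 1) = -y - 1 = -1 - y)
p = 1237357 (p = (-1 - 1*(-994)) - 1*(-1236364) = (-1 + 994) + 1236364 = 993 + 1236364 = 1237357)
4040746 + p = 4040746 + 1237357 = 5278103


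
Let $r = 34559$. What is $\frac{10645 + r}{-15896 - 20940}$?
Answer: $- \frac{11301}{9209} \approx -1.2272$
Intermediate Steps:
$\frac{10645 + r}{-15896 - 20940} = \frac{10645 + 34559}{-15896 - 20940} = \frac{45204}{-36836} = 45204 \left(- \frac{1}{36836}\right) = - \frac{11301}{9209}$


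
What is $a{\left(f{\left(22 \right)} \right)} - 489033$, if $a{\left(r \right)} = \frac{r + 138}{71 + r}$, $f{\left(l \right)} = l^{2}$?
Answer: $- \frac{271412693}{555} \approx -4.8903 \cdot 10^{5}$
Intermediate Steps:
$a{\left(r \right)} = \frac{138 + r}{71 + r}$
$a{\left(f{\left(22 \right)} \right)} - 489033 = \frac{138 + 22^{2}}{71 + 22^{2}} - 489033 = \frac{138 + 484}{71 + 484} - 489033 = \frac{1}{555} \cdot 622 - 489033 = \frac{622}{555} - 489033 = - \frac{271412693}{555}$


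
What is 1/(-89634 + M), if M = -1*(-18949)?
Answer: -1/70685 ≈ -1.4147e-5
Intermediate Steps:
M = 18949
1/(-89634 + M) = 1/(-89634 + 18949) = 1/(-70685) = -1/70685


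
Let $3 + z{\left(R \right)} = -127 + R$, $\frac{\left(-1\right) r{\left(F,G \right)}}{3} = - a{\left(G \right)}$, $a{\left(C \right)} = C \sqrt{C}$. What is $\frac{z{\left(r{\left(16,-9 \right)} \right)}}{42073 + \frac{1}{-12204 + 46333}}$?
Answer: $- \frac{2218385}{717954709} - \frac{2764449 i}{1435909418} \approx -0.0030899 - 0.0019252 i$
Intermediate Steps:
$a{\left(C \right)} = C^{\frac{3}{2}}$
$r{\left(F,G \right)} = 3 G^{\frac{3}{2}}$ ($r{\left(F,G \right)} = - 3 \left(- G^{\frac{3}{2}}\right) = 3 G^{\frac{3}{2}}$)
$z{\left(R \right)} = -130 + R$ ($z{\left(R \right)} = -3 + \left(-127 + R\right) = -130 + R$)
$\frac{z{\left(r{\left(16,-9 \right)} \right)}}{42073 + \frac{1}{-12204 + 46333}} = \frac{-130 + 3 \left(-9\right)^{\frac{3}{2}}}{42073 + \frac{1}{-12204 + 46333}} = \frac{-130 + 3 \left(- 27 i\right)}{42073 + \frac{1}{34129}} = \frac{-130 - 81 i}{42073 + \frac{1}{34129}} = \frac{-130 - 81 i}{\frac{1435909418}{34129}} = \left(-130 - 81 i\right) \frac{34129}{1435909418} = - \frac{2218385}{717954709} - \frac{2764449 i}{1435909418}$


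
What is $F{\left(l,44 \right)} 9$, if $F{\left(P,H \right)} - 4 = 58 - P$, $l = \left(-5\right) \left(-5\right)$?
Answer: $333$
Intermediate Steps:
$l = 25$
$F{\left(P,H \right)} = 62 - P$ ($F{\left(P,H \right)} = 4 - \left(-58 + P\right) = 62 - P$)
$F{\left(l,44 \right)} 9 = \left(62 - 25\right) 9 = 37 \cdot 9 = 333$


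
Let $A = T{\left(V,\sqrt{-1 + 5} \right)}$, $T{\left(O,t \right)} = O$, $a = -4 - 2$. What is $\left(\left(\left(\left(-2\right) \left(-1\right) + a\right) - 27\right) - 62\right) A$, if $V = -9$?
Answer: $837$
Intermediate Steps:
$a = -6$ ($a = -4 - 2 = -6$)
$A = -9$
$\left(\left(\left(\left(-2\right) \left(-1\right) + a\right) - 27\right) - 62\right) A = \left(\left(\left(\left(-2\right) \left(-1\right) - 6\right) - 27\right) - 62\right) \left(-9\right) = \left(\left(\left(2 - 6\right) - 27\right) + \left(-74 + 12\right)\right) \left(-9\right) = \left(\left(-4 - 27\right) - 62\right) \left(-9\right) = \left(-31 - 62\right) \left(-9\right) = \left(-93\right) \left(-9\right) = 837$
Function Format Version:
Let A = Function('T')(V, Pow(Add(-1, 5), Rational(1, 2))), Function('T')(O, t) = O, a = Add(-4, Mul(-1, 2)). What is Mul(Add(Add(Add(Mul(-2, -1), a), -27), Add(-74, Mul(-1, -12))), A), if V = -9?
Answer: 837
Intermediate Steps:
a = -6 (a = Add(-4, -2) = -6)
A = -9
Mul(Add(Add(Add(Mul(-2, -1), a), -27), Add(-74, Mul(-1, -12))), A) = Mul(Add(Add(Add(Mul(-2, -1), -6), -27), Add(-74, Mul(-1, -12))), -9) = Mul(Add(Add(Add(2, -6), -27), Add(-74, 12)), -9) = Mul(Add(Add(-4, -27), -62), -9) = Mul(Add(-31, -62), -9) = Mul(-93, -9) = 837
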